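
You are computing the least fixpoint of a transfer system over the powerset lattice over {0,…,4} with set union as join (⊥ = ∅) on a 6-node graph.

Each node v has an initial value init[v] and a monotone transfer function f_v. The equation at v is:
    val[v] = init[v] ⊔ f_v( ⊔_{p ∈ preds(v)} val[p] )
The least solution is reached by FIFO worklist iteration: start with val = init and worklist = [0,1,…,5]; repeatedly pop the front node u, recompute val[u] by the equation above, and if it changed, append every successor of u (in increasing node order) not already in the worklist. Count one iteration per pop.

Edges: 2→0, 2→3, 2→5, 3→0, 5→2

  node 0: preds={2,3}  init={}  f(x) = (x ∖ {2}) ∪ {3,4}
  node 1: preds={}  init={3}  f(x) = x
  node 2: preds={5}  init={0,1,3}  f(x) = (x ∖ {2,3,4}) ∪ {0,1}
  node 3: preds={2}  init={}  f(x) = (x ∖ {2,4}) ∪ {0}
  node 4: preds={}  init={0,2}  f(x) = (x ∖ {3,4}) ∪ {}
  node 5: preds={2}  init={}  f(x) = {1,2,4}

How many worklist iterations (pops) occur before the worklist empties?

8

Iteration log — 8 steps:
  step 1. node 0  ⊔preds={0,1,3}  new={0,1,3,4}  old={}  +wl: 
  step 2. node 1  ⊔preds={}  new={3}  stable
  step 3. node 2  ⊔preds={}  new={0,1,3}  stable
  step 4. node 3  ⊔preds={0,1,3}  new={0,1,3}  old={}  +wl: 0
  step 5. node 4  ⊔preds={}  new={0,2}  stable
  step 6. node 5  ⊔preds={0,1,3}  new={1,2,4}  old={}  +wl: 2
  step 7. node 0  ⊔preds={0,1,3}  new={0,1,3,4}  stable
  step 8. node 2  ⊔preds={1,2,4}  new={0,1,3}  stable

Least fixpoint reached:
  node 0: {0,1,3,4}
  node 1: {3}
  node 2: {0,1,3}
  node 3: {0,1,3}
  node 4: {0,2}
  node 5: {1,2,4}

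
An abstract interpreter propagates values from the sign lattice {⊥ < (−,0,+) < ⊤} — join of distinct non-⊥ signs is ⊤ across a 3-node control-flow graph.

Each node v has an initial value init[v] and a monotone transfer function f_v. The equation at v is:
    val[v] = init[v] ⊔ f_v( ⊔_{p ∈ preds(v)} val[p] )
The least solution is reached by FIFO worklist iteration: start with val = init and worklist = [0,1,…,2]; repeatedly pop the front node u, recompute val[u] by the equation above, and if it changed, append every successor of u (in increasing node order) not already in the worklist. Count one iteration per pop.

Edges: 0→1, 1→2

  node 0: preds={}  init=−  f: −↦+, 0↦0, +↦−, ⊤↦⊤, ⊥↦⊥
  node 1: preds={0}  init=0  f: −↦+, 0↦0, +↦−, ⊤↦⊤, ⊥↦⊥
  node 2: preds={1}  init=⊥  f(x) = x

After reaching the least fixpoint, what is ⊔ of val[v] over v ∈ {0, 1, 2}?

⊤

Worklist (3 pops):
  #1 pop 0: in=⊥ → − (no change)
  #2 pop 1: in=− → ⊤ (was 0); enqueue []
  #3 pop 2: in=⊤ → ⊤ (was ⊥); enqueue []

Fixpoint:
  val[0] = −
  val[1] = ⊤
  val[2] = ⊤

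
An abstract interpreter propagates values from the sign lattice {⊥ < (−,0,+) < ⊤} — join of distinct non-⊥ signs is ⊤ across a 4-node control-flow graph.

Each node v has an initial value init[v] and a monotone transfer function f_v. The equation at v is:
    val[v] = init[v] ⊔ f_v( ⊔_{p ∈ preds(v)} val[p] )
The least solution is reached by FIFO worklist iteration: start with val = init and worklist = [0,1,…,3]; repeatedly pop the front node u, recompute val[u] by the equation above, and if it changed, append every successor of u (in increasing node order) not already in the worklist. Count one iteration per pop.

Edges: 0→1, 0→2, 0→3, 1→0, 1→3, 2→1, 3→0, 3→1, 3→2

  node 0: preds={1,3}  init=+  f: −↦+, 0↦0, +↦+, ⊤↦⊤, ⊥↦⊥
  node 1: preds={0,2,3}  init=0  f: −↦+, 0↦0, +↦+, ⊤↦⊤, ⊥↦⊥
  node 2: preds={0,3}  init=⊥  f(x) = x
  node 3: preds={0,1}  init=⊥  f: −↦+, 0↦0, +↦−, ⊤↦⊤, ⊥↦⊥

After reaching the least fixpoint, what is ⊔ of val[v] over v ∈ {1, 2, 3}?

Worklist (7 pops):
  #1 pop 0: in=0 → ⊤ (was +); enqueue []
  #2 pop 1: in=⊤ → ⊤ (was 0); enqueue [0]
  #3 pop 2: in=⊤ → ⊤ (was ⊥); enqueue [1]
  #4 pop 3: in=⊤ → ⊤ (was ⊥); enqueue [2]
  #5 pop 0: in=⊤ → ⊤ (no change)
  #6 pop 1: in=⊤ → ⊤ (no change)
  #7 pop 2: in=⊤ → ⊤ (no change)

Fixpoint:
  val[0] = ⊤
  val[1] = ⊤
  val[2] = ⊤
  val[3] = ⊤

⊤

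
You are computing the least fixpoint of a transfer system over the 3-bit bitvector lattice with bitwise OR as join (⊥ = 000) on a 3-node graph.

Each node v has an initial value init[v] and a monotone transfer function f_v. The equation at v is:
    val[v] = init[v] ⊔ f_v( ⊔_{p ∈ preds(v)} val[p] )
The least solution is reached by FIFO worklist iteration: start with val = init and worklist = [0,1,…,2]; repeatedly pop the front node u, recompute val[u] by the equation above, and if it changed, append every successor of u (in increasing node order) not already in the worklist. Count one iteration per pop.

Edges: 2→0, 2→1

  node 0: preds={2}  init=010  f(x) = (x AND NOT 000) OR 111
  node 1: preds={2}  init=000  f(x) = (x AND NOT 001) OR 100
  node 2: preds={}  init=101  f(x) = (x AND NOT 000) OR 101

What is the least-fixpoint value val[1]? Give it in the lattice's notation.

100

Iteration log — 3 steps:
  step 1. node 0  ⊔preds=101  new=111  old=010  +wl: 
  step 2. node 1  ⊔preds=101  new=100  old=000  +wl: 
  step 3. node 2  ⊔preds=000  new=101  stable

Least fixpoint reached:
  node 0: 111
  node 1: 100
  node 2: 101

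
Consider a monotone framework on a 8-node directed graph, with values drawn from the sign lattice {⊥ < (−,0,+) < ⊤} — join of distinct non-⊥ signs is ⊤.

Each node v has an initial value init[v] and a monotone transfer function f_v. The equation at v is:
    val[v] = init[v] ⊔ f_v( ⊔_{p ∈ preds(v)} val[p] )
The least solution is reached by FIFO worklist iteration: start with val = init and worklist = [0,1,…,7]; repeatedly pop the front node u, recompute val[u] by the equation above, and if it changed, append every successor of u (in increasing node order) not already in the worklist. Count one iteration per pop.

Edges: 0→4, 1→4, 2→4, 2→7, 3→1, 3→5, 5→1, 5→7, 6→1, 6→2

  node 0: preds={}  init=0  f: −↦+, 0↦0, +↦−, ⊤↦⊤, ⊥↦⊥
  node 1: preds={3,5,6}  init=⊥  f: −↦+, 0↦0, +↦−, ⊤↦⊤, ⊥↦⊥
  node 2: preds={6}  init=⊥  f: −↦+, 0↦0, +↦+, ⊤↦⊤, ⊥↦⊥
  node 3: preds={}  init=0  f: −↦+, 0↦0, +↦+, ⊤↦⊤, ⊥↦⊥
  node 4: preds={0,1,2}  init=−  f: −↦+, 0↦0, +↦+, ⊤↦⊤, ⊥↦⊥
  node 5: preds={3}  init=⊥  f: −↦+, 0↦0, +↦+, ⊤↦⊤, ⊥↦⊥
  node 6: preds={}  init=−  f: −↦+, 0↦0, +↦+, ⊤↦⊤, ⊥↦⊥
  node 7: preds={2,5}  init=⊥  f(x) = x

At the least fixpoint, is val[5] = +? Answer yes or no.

Iteration log — 9 steps:
  step 1. node 0  ⊔preds=⊥  new=0  stable
  step 2. node 1  ⊔preds=⊤  new=⊤  old=⊥  +wl: 
  step 3. node 2  ⊔preds=−  new=+  old=⊥  +wl: 
  step 4. node 3  ⊔preds=⊥  new=0  stable
  step 5. node 4  ⊔preds=⊤  new=⊤  old=−  +wl: 
  step 6. node 5  ⊔preds=0  new=0  old=⊥  +wl: 1
  step 7. node 6  ⊔preds=⊥  new=−  stable
  step 8. node 7  ⊔preds=⊤  new=⊤  old=⊥  +wl: 
  step 9. node 1  ⊔preds=⊤  new=⊤  stable

Least fixpoint reached:
  node 0: 0
  node 1: ⊤
  node 2: +
  node 3: 0
  node 4: ⊤
  node 5: 0
  node 6: −
  node 7: ⊤

no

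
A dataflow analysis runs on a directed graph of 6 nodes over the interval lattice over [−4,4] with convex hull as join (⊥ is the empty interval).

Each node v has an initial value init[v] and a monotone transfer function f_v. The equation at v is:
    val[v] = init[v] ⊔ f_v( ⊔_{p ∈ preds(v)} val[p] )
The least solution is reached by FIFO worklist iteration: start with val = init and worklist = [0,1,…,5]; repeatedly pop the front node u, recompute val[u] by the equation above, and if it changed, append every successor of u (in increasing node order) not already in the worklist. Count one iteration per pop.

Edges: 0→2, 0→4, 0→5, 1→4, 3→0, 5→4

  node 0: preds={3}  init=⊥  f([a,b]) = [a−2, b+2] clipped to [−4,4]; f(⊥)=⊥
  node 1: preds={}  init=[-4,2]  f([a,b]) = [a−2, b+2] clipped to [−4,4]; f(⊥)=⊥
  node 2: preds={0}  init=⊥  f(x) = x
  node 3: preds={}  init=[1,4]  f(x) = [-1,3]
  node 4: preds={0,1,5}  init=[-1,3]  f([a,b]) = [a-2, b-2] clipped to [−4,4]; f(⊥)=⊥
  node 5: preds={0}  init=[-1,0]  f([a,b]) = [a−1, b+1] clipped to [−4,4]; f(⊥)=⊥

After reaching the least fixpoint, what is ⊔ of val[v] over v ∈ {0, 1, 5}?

Iteration log — 11 steps:
  step 1. node 0  ⊔preds=[1,4]  new=[-1,4]  old=⊥  +wl: 
  step 2. node 1  ⊔preds=⊥  new=[-4,2]  stable
  step 3. node 2  ⊔preds=[-1,4]  new=[-1,4]  old=⊥  +wl: 
  step 4. node 3  ⊔preds=⊥  new=[-1,4]  old=[1,4]  +wl: 0
  step 5. node 4  ⊔preds=[-4,4]  new=[-4,3]  old=[-1,3]  +wl: 
  step 6. node 5  ⊔preds=[-1,4]  new=[-2,4]  old=[-1,0]  +wl: 4
  step 7. node 0  ⊔preds=[-1,4]  new=[-3,4]  old=[-1,4]  +wl: 2,5
  step 8. node 4  ⊔preds=[-4,4]  new=[-4,3]  stable
  step 9. node 2  ⊔preds=[-3,4]  new=[-3,4]  old=[-1,4]  +wl: 
  step 10. node 5  ⊔preds=[-3,4]  new=[-4,4]  old=[-2,4]  +wl: 4
  step 11. node 4  ⊔preds=[-4,4]  new=[-4,3]  stable

Least fixpoint reached:
  node 0: [-3,4]
  node 1: [-4,2]
  node 2: [-3,4]
  node 3: [-1,4]
  node 4: [-4,3]
  node 5: [-4,4]

[-4,4]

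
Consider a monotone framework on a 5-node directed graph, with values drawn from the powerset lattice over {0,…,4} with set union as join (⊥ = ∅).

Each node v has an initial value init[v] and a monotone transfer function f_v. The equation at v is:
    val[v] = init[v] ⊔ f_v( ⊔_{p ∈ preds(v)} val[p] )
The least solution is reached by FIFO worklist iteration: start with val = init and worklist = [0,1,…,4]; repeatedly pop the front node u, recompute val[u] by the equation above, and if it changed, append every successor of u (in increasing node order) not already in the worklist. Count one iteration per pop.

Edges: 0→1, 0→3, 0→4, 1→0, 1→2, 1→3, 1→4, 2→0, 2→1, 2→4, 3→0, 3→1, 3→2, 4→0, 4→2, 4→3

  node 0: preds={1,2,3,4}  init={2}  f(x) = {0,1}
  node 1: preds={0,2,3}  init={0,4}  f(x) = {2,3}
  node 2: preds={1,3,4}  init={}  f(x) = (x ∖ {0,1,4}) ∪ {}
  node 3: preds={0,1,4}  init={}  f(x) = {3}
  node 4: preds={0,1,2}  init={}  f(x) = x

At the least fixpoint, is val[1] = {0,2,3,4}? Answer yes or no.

Trace (9 dequeues):
  [1] u=0 | in {0,4} | out {0,1,2} | prev {2} | push {}
  [2] u=1 | in {0,1,2} | out {0,2,3,4} | prev {0,4} | push {0}
  [3] u=2 | in {0,2,3,4} | out {2,3} | prev {} | push {1}
  [4] u=3 | in {0,1,2,3,4} | out {3} | prev {} | push {2}
  [5] u=4 | in {0,1,2,3,4} | out {0,1,2,3,4} | prev {} | push {3}
  [6] u=0 | in {0,1,2,3,4} | out {0,1,2} | ==
  [7] u=1 | in {0,1,2,3} | out {0,2,3,4} | ==
  [8] u=2 | in {0,1,2,3,4} | out {2,3} | ==
  [9] u=3 | in {0,1,2,3,4} | out {3} | ==

Converged values:
  [0] {0,1,2}
  [1] {0,2,3,4}
  [2] {2,3}
  [3] {3}
  [4] {0,1,2,3,4}

yes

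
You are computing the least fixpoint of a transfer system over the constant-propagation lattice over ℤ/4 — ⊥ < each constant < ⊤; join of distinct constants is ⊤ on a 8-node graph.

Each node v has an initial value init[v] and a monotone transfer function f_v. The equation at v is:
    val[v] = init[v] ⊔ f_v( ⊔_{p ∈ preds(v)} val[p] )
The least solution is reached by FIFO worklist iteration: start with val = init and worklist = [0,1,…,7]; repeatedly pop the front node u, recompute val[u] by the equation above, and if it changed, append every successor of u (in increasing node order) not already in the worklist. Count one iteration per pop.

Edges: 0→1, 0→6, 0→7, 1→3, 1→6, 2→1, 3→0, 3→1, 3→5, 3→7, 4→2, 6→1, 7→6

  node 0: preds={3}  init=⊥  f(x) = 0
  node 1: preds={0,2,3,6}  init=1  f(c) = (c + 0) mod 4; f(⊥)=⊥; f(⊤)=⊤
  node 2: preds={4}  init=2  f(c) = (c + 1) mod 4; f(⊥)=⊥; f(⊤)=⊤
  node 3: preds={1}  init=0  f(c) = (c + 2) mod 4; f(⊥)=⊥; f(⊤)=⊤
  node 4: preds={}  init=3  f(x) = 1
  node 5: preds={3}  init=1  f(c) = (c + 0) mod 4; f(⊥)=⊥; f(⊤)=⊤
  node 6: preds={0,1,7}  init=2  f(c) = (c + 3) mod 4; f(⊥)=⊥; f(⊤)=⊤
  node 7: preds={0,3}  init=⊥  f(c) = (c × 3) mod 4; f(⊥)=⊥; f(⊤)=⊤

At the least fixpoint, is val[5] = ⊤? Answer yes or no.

Worklist (12 pops):
  #1 pop 0: in=0 → 0 (was ⊥); enqueue []
  #2 pop 1: in=⊤ → ⊤ (was 1); enqueue []
  #3 pop 2: in=3 → ⊤ (was 2); enqueue [1]
  #4 pop 3: in=⊤ → ⊤ (was 0); enqueue [0]
  #5 pop 4: in=⊥ → ⊤ (was 3); enqueue [2]
  #6 pop 5: in=⊤ → ⊤ (was 1); enqueue []
  #7 pop 6: in=⊤ → ⊤ (was 2); enqueue []
  #8 pop 7: in=⊤ → ⊤ (was ⊥); enqueue [6]
  #9 pop 1: in=⊤ → ⊤ (no change)
  #10 pop 0: in=⊤ → 0 (no change)
  #11 pop 2: in=⊤ → ⊤ (no change)
  #12 pop 6: in=⊤ → ⊤ (no change)

Fixpoint:
  val[0] = 0
  val[1] = ⊤
  val[2] = ⊤
  val[3] = ⊤
  val[4] = ⊤
  val[5] = ⊤
  val[6] = ⊤
  val[7] = ⊤

yes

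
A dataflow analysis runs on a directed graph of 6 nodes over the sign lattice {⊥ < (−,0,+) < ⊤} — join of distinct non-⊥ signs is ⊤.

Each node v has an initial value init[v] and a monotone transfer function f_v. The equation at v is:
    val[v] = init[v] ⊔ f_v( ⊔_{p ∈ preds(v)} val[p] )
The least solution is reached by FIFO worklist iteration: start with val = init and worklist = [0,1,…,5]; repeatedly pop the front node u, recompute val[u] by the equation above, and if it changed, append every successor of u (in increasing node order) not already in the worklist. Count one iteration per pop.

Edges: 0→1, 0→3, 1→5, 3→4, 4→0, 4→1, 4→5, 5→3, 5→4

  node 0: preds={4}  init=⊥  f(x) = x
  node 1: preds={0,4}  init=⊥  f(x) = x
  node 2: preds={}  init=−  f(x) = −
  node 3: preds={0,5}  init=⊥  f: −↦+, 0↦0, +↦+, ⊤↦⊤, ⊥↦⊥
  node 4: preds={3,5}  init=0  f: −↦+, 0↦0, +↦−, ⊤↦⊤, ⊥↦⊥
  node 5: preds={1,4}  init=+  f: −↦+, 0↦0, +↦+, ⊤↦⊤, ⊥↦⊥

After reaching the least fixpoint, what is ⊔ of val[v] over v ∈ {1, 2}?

Trace (11 dequeues):
  [1] u=0 | in 0 | out 0 | prev ⊥ | push {}
  [2] u=1 | in 0 | out 0 | prev ⊥ | push {}
  [3] u=2 | in ⊥ | out − | ==
  [4] u=3 | in ⊤ | out ⊤ | prev ⊥ | push {}
  [5] u=4 | in ⊤ | out ⊤ | prev 0 | push {0,1}
  [6] u=5 | in ⊤ | out ⊤ | prev + | push {3,4}
  [7] u=0 | in ⊤ | out ⊤ | prev 0 | push {}
  [8] u=1 | in ⊤ | out ⊤ | prev 0 | push {5}
  [9] u=3 | in ⊤ | out ⊤ | ==
  [10] u=4 | in ⊤ | out ⊤ | ==
  [11] u=5 | in ⊤ | out ⊤ | ==

Converged values:
  [0] ⊤
  [1] ⊤
  [2] −
  [3] ⊤
  [4] ⊤
  [5] ⊤

⊤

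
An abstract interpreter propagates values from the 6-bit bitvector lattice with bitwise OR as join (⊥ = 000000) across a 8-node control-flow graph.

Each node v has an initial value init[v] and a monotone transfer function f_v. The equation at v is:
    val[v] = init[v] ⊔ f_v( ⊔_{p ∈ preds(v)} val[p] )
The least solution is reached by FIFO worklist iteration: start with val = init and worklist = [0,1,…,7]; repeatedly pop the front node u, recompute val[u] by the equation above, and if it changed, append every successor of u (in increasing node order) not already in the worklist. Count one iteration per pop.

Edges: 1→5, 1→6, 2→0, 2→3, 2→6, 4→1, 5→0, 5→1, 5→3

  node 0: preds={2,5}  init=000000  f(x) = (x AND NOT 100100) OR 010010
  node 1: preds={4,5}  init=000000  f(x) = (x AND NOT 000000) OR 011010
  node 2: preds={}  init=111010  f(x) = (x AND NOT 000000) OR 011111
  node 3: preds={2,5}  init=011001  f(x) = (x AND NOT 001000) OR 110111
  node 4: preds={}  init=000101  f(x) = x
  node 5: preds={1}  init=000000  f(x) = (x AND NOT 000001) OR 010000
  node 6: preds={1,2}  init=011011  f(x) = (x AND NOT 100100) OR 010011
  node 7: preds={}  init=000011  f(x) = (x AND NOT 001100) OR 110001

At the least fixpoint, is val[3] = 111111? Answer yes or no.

Iteration log — 11 steps:
  step 1. node 0  ⊔preds=111010  new=011010  old=000000  +wl: 
  step 2. node 1  ⊔preds=000101  new=011111  old=000000  +wl: 
  step 3. node 2  ⊔preds=000000  new=111111  old=111010  +wl: 0
  step 4. node 3  ⊔preds=111111  new=111111  old=011001  +wl: 
  step 5. node 4  ⊔preds=000000  new=000101  stable
  step 6. node 5  ⊔preds=011111  new=011110  old=000000  +wl: 1,3
  step 7. node 6  ⊔preds=111111  new=011011  stable
  step 8. node 7  ⊔preds=000000  new=110011  old=000011  +wl: 
  step 9. node 0  ⊔preds=111111  new=011011  old=011010  +wl: 
  step 10. node 1  ⊔preds=011111  new=011111  stable
  step 11. node 3  ⊔preds=111111  new=111111  stable

Least fixpoint reached:
  node 0: 011011
  node 1: 011111
  node 2: 111111
  node 3: 111111
  node 4: 000101
  node 5: 011110
  node 6: 011011
  node 7: 110011

yes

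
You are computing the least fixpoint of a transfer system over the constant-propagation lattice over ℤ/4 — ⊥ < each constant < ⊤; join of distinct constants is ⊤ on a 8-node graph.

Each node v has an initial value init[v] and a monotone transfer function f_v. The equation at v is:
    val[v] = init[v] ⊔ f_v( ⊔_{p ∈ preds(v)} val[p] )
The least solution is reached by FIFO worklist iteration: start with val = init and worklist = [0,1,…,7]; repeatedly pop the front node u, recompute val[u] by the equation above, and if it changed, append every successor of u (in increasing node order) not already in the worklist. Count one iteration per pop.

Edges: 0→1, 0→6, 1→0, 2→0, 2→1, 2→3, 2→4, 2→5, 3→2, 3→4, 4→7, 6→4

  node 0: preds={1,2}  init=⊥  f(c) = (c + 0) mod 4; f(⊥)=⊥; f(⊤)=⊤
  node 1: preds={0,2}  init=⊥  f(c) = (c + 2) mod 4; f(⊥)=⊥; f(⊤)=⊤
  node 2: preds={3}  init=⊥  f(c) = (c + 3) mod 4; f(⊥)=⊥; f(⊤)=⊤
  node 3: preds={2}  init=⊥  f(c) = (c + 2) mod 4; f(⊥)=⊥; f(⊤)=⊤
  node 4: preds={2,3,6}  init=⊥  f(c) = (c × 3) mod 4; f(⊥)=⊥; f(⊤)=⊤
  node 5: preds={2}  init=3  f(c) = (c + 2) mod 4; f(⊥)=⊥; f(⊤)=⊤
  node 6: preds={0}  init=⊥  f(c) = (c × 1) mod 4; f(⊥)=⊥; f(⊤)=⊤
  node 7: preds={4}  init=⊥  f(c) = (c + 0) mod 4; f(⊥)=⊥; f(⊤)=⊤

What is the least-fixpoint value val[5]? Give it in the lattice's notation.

Trace (8 dequeues):
  [1] u=0 | in ⊥ | out ⊥ | ==
  [2] u=1 | in ⊥ | out ⊥ | ==
  [3] u=2 | in ⊥ | out ⊥ | ==
  [4] u=3 | in ⊥ | out ⊥ | ==
  [5] u=4 | in ⊥ | out ⊥ | ==
  [6] u=5 | in ⊥ | out 3 | ==
  [7] u=6 | in ⊥ | out ⊥ | ==
  [8] u=7 | in ⊥ | out ⊥ | ==

Converged values:
  [0] ⊥
  [1] ⊥
  [2] ⊥
  [3] ⊥
  [4] ⊥
  [5] 3
  [6] ⊥
  [7] ⊥

3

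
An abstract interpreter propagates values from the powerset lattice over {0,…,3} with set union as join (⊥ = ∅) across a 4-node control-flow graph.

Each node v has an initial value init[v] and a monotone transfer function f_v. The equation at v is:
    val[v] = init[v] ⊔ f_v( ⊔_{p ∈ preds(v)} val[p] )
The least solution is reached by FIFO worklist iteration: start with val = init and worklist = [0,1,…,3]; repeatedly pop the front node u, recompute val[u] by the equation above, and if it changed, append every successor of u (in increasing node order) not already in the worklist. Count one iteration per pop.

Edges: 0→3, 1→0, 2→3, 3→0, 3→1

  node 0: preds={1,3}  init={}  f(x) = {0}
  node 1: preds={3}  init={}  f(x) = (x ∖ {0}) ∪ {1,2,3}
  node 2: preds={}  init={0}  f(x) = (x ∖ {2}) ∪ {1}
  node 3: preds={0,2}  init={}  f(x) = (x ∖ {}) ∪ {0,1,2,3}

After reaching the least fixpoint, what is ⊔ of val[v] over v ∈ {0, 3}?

{0,1,2,3}

Worklist (6 pops):
  #1 pop 0: in={} → {0} (was {}); enqueue []
  #2 pop 1: in={} → {1,2,3} (was {}); enqueue [0]
  #3 pop 2: in={} → {0,1} (was {0}); enqueue []
  #4 pop 3: in={0,1} → {0,1,2,3} (was {}); enqueue [1]
  #5 pop 0: in={0,1,2,3} → {0} (no change)
  #6 pop 1: in={0,1,2,3} → {1,2,3} (no change)

Fixpoint:
  val[0] = {0}
  val[1] = {1,2,3}
  val[2] = {0,1}
  val[3] = {0,1,2,3}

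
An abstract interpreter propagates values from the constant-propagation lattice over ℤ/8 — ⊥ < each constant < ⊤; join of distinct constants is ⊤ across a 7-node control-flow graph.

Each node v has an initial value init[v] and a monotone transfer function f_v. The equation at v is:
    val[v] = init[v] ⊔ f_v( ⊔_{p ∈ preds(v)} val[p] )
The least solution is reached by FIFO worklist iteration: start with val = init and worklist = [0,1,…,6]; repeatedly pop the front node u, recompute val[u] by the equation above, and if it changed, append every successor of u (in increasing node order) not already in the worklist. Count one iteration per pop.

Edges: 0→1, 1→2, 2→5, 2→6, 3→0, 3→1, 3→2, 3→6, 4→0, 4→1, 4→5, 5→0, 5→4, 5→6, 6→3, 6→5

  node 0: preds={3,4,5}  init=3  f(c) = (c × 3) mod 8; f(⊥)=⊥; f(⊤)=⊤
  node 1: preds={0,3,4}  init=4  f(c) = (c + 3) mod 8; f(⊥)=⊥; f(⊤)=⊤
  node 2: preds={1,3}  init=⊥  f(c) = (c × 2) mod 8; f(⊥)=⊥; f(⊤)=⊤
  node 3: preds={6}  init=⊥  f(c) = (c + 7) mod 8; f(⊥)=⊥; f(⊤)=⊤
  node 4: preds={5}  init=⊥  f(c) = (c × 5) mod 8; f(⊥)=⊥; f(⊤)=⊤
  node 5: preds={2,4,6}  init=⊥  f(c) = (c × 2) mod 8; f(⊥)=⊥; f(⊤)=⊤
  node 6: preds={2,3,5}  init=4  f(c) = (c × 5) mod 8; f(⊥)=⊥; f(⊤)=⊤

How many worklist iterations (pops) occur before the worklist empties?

17

Worklist (17 pops):
  #1 pop 0: in=⊥ → 3 (no change)
  #2 pop 1: in=3 → ⊤ (was 4); enqueue []
  #3 pop 2: in=⊤ → ⊤ (was ⊥); enqueue []
  #4 pop 3: in=4 → 3 (was ⊥); enqueue [0,1,2]
  #5 pop 4: in=⊥ → ⊥ (no change)
  #6 pop 5: in=⊤ → ⊤ (was ⊥); enqueue [4]
  #7 pop 6: in=⊤ → ⊤ (was 4); enqueue [3,5]
  #8 pop 0: in=⊤ → ⊤ (was 3); enqueue []
  #9 pop 1: in=⊤ → ⊤ (no change)
  #10 pop 2: in=⊤ → ⊤ (no change)
  #11 pop 4: in=⊤ → ⊤ (was ⊥); enqueue [0,1]
  #12 pop 3: in=⊤ → ⊤ (was 3); enqueue [2,6]
  #13 pop 5: in=⊤ → ⊤ (no change)
  #14 pop 0: in=⊤ → ⊤ (no change)
  #15 pop 1: in=⊤ → ⊤ (no change)
  #16 pop 2: in=⊤ → ⊤ (no change)
  #17 pop 6: in=⊤ → ⊤ (no change)

Fixpoint:
  val[0] = ⊤
  val[1] = ⊤
  val[2] = ⊤
  val[3] = ⊤
  val[4] = ⊤
  val[5] = ⊤
  val[6] = ⊤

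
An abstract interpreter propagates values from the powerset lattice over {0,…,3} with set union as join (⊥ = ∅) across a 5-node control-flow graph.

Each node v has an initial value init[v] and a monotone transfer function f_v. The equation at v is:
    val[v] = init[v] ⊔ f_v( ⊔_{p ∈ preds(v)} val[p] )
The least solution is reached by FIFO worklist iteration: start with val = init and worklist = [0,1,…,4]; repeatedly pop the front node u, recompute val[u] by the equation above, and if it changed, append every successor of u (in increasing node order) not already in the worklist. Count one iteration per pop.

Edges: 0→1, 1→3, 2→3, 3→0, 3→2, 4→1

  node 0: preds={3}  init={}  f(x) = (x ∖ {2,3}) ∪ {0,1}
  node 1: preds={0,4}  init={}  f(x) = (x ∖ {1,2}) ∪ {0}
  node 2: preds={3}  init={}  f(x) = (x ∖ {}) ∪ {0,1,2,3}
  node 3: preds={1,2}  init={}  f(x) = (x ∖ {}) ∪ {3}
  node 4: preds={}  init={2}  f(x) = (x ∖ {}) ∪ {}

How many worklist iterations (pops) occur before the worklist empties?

7

Worklist (7 pops):
  #1 pop 0: in={} → {0,1} (was {}); enqueue []
  #2 pop 1: in={0,1,2} → {0} (was {}); enqueue []
  #3 pop 2: in={} → {0,1,2,3} (was {}); enqueue []
  #4 pop 3: in={0,1,2,3} → {0,1,2,3} (was {}); enqueue [0,2]
  #5 pop 4: in={} → {2} (no change)
  #6 pop 0: in={0,1,2,3} → {0,1} (no change)
  #7 pop 2: in={0,1,2,3} → {0,1,2,3} (no change)

Fixpoint:
  val[0] = {0,1}
  val[1] = {0}
  val[2] = {0,1,2,3}
  val[3] = {0,1,2,3}
  val[4] = {2}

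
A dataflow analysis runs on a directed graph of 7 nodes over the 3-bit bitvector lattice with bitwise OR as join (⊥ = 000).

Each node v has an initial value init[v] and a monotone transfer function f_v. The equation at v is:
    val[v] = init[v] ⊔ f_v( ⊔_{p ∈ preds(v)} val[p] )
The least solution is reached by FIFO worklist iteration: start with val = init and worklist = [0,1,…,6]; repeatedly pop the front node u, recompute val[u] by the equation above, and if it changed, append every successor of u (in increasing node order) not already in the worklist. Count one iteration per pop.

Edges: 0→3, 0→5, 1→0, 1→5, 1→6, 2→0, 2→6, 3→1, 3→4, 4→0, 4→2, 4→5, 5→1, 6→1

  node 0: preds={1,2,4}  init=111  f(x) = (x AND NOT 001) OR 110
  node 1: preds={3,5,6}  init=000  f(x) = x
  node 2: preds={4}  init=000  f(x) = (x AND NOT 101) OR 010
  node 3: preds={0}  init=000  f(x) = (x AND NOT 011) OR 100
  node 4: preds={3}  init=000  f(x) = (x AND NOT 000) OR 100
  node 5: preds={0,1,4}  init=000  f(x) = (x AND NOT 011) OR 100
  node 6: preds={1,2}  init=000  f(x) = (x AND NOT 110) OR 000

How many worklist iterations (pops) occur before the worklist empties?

13

Worklist (13 pops):
  #1 pop 0: in=000 → 111 (no change)
  #2 pop 1: in=000 → 000 (no change)
  #3 pop 2: in=000 → 010 (was 000); enqueue [0]
  #4 pop 3: in=111 → 100 (was 000); enqueue [1]
  #5 pop 4: in=100 → 100 (was 000); enqueue [2]
  #6 pop 5: in=111 → 100 (was 000); enqueue []
  #7 pop 6: in=010 → 000 (no change)
  #8 pop 0: in=110 → 111 (no change)
  #9 pop 1: in=100 → 100 (was 000); enqueue [0,5,6]
  #10 pop 2: in=100 → 010 (no change)
  #11 pop 0: in=110 → 111 (no change)
  #12 pop 5: in=111 → 100 (no change)
  #13 pop 6: in=110 → 000 (no change)

Fixpoint:
  val[0] = 111
  val[1] = 100
  val[2] = 010
  val[3] = 100
  val[4] = 100
  val[5] = 100
  val[6] = 000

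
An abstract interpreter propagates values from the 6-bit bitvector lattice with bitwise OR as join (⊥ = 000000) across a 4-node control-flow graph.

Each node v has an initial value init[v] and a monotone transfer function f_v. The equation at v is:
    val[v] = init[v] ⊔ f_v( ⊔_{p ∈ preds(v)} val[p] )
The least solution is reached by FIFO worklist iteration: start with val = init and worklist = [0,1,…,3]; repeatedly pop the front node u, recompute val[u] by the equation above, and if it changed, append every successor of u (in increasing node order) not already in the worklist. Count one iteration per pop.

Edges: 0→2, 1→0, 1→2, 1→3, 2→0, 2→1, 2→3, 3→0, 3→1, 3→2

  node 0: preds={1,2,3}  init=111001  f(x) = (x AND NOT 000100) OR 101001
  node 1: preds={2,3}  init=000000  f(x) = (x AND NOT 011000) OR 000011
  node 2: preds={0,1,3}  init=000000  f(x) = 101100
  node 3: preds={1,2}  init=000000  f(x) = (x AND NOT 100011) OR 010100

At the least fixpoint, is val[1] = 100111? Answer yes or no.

yes

Trace (9 dequeues):
  [1] u=0 | in 000000 | out 111001 | ==
  [2] u=1 | in 000000 | out 000011 | prev 000000 | push {0}
  [3] u=2 | in 111011 | out 101100 | prev 000000 | push {1}
  [4] u=3 | in 101111 | out 011100 | prev 000000 | push {2}
  [5] u=0 | in 111111 | out 111011 | prev 111001 | push {}
  [6] u=1 | in 111100 | out 100111 | prev 000011 | push {0,3}
  [7] u=2 | in 111111 | out 101100 | ==
  [8] u=0 | in 111111 | out 111011 | ==
  [9] u=3 | in 101111 | out 011100 | ==

Converged values:
  [0] 111011
  [1] 100111
  [2] 101100
  [3] 011100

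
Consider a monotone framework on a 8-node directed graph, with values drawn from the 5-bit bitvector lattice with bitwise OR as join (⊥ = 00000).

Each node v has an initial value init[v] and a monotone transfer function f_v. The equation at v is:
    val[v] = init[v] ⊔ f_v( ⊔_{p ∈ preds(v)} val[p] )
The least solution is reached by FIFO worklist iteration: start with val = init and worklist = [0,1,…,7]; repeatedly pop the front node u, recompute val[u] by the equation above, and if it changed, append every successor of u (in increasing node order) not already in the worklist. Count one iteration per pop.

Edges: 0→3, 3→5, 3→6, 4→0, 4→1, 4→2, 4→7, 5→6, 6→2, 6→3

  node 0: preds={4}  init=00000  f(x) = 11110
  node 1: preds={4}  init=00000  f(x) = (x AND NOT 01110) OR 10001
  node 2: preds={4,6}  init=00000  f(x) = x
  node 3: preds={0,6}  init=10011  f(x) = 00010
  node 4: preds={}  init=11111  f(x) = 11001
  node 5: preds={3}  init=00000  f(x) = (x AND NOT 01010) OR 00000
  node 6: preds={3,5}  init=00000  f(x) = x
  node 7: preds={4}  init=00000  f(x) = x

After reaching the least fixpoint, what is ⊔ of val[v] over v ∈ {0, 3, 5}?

Iteration log — 10 steps:
  step 1. node 0  ⊔preds=11111  new=11110  old=00000  +wl: 
  step 2. node 1  ⊔preds=11111  new=10001  old=00000  +wl: 
  step 3. node 2  ⊔preds=11111  new=11111  old=00000  +wl: 
  step 4. node 3  ⊔preds=11110  new=10011  stable
  step 5. node 4  ⊔preds=00000  new=11111  stable
  step 6. node 5  ⊔preds=10011  new=10001  old=00000  +wl: 
  step 7. node 6  ⊔preds=10011  new=10011  old=00000  +wl: 2,3
  step 8. node 7  ⊔preds=11111  new=11111  old=00000  +wl: 
  step 9. node 2  ⊔preds=11111  new=11111  stable
  step 10. node 3  ⊔preds=11111  new=10011  stable

Least fixpoint reached:
  node 0: 11110
  node 1: 10001
  node 2: 11111
  node 3: 10011
  node 4: 11111
  node 5: 10001
  node 6: 10011
  node 7: 11111

11111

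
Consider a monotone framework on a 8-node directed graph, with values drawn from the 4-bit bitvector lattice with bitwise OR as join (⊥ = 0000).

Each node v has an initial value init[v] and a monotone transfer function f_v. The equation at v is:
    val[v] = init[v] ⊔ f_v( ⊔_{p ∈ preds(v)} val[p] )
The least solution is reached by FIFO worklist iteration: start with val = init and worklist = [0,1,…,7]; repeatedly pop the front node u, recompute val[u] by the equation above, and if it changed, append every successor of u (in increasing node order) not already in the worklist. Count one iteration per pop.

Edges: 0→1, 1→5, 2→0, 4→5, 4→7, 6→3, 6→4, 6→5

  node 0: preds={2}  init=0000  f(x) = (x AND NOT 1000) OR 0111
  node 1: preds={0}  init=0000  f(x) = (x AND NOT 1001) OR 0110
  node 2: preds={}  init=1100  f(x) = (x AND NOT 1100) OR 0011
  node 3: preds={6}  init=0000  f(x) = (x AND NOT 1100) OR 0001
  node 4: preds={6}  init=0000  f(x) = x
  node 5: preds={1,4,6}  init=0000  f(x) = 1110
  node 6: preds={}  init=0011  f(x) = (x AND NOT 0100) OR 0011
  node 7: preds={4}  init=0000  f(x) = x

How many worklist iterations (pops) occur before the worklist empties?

Trace (9 dequeues):
  [1] u=0 | in 1100 | out 0111 | prev 0000 | push {}
  [2] u=1 | in 0111 | out 0110 | prev 0000 | push {}
  [3] u=2 | in 0000 | out 1111 | prev 1100 | push {0}
  [4] u=3 | in 0011 | out 0011 | prev 0000 | push {}
  [5] u=4 | in 0011 | out 0011 | prev 0000 | push {}
  [6] u=5 | in 0111 | out 1110 | prev 0000 | push {}
  [7] u=6 | in 0000 | out 0011 | ==
  [8] u=7 | in 0011 | out 0011 | prev 0000 | push {}
  [9] u=0 | in 1111 | out 0111 | ==

Converged values:
  [0] 0111
  [1] 0110
  [2] 1111
  [3] 0011
  [4] 0011
  [5] 1110
  [6] 0011
  [7] 0011

9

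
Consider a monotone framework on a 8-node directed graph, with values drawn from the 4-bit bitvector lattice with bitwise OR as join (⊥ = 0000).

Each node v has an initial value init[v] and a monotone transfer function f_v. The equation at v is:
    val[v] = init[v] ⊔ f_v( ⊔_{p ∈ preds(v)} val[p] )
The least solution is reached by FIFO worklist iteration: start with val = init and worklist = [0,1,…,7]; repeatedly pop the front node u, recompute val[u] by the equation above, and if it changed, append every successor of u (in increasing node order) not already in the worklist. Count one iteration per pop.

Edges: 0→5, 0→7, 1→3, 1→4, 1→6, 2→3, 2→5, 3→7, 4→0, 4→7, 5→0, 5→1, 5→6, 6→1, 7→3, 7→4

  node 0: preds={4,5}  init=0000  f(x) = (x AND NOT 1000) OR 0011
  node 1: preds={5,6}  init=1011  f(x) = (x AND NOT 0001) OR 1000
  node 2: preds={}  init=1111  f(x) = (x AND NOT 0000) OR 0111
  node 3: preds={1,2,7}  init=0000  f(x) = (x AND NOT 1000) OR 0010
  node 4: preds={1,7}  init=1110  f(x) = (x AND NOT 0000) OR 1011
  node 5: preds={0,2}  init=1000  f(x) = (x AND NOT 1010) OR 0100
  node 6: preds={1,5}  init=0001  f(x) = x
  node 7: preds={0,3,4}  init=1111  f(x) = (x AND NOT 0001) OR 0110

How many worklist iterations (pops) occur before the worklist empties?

13

Trace (13 dequeues):
  [1] u=0 | in 1110 | out 0111 | prev 0000 | push {}
  [2] u=1 | in 1001 | out 1011 | ==
  [3] u=2 | in 0000 | out 1111 | ==
  [4] u=3 | in 1111 | out 0111 | prev 0000 | push {}
  [5] u=4 | in 1111 | out 1111 | prev 1110 | push {0}
  [6] u=5 | in 1111 | out 1101 | prev 1000 | push {1}
  [7] u=6 | in 1111 | out 1111 | prev 0001 | push {}
  [8] u=7 | in 1111 | out 1111 | ==
  [9] u=0 | in 1111 | out 0111 | ==
  [10] u=1 | in 1111 | out 1111 | prev 1011 | push {3,4,6}
  [11] u=3 | in 1111 | out 0111 | ==
  [12] u=4 | in 1111 | out 1111 | ==
  [13] u=6 | in 1111 | out 1111 | ==

Converged values:
  [0] 0111
  [1] 1111
  [2] 1111
  [3] 0111
  [4] 1111
  [5] 1101
  [6] 1111
  [7] 1111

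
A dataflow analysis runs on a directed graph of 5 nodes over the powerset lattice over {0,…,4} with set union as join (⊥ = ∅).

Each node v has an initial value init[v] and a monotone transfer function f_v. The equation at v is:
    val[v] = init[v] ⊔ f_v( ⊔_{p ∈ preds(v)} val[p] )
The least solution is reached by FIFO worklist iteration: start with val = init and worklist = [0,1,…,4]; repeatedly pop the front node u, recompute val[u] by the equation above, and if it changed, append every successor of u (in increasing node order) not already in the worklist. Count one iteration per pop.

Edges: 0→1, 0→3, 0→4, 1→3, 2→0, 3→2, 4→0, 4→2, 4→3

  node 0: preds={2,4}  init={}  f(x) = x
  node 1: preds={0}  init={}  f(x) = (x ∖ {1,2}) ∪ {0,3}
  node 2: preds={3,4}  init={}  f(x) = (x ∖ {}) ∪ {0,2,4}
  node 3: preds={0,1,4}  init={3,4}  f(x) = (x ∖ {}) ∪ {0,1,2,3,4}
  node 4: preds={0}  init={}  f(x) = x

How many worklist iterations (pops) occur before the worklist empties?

Worklist (18 pops):
  #1 pop 0: in={} → {} (no change)
  #2 pop 1: in={} → {0,3} (was {}); enqueue []
  #3 pop 2: in={3,4} → {0,2,3,4} (was {}); enqueue [0]
  #4 pop 3: in={0,3} → {0,1,2,3,4} (was {3,4}); enqueue [2]
  #5 pop 4: in={} → {} (no change)
  #6 pop 0: in={0,2,3,4} → {0,2,3,4} (was {}); enqueue [1,3,4]
  #7 pop 2: in={0,1,2,3,4} → {0,1,2,3,4} (was {0,2,3,4}); enqueue [0]
  #8 pop 1: in={0,2,3,4} → {0,3,4} (was {0,3}); enqueue []
  #9 pop 3: in={0,2,3,4} → {0,1,2,3,4} (no change)
  #10 pop 4: in={0,2,3,4} → {0,2,3,4} (was {}); enqueue [2,3]
  #11 pop 0: in={0,1,2,3,4} → {0,1,2,3,4} (was {0,2,3,4}); enqueue [1,4]
  #12 pop 2: in={0,1,2,3,4} → {0,1,2,3,4} (no change)
  #13 pop 3: in={0,1,2,3,4} → {0,1,2,3,4} (no change)
  #14 pop 1: in={0,1,2,3,4} → {0,3,4} (no change)
  #15 pop 4: in={0,1,2,3,4} → {0,1,2,3,4} (was {0,2,3,4}); enqueue [0,2,3]
  #16 pop 0: in={0,1,2,3,4} → {0,1,2,3,4} (no change)
  #17 pop 2: in={0,1,2,3,4} → {0,1,2,3,4} (no change)
  #18 pop 3: in={0,1,2,3,4} → {0,1,2,3,4} (no change)

Fixpoint:
  val[0] = {0,1,2,3,4}
  val[1] = {0,3,4}
  val[2] = {0,1,2,3,4}
  val[3] = {0,1,2,3,4}
  val[4] = {0,1,2,3,4}

18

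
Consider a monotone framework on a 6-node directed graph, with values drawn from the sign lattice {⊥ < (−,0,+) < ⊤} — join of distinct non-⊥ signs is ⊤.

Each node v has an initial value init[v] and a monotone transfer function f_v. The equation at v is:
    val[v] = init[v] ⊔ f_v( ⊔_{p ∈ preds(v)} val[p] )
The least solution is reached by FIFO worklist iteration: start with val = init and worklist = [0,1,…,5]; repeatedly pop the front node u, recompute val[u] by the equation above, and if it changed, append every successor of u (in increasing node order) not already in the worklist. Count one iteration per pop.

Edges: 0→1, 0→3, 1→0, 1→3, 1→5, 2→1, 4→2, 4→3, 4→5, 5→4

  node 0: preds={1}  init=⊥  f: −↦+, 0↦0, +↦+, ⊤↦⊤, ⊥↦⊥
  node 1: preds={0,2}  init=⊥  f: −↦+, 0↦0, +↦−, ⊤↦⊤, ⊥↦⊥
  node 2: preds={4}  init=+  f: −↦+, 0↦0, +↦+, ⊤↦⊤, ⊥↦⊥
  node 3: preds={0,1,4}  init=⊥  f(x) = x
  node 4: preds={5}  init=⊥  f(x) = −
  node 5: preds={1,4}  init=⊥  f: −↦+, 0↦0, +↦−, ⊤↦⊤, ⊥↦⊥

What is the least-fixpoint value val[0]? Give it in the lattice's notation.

Iteration log — 11 steps:
  step 1. node 0  ⊔preds=⊥  new=⊥  stable
  step 2. node 1  ⊔preds=+  new=−  old=⊥  +wl: 0
  step 3. node 2  ⊔preds=⊥  new=+  stable
  step 4. node 3  ⊔preds=−  new=−  old=⊥  +wl: 
  step 5. node 4  ⊔preds=⊥  new=−  old=⊥  +wl: 2,3
  step 6. node 5  ⊔preds=−  new=+  old=⊥  +wl: 4
  step 7. node 0  ⊔preds=−  new=+  old=⊥  +wl: 1
  step 8. node 2  ⊔preds=−  new=+  stable
  step 9. node 3  ⊔preds=⊤  new=⊤  old=−  +wl: 
  step 10. node 4  ⊔preds=+  new=−  stable
  step 11. node 1  ⊔preds=+  new=−  stable

Least fixpoint reached:
  node 0: +
  node 1: −
  node 2: +
  node 3: ⊤
  node 4: −
  node 5: +

+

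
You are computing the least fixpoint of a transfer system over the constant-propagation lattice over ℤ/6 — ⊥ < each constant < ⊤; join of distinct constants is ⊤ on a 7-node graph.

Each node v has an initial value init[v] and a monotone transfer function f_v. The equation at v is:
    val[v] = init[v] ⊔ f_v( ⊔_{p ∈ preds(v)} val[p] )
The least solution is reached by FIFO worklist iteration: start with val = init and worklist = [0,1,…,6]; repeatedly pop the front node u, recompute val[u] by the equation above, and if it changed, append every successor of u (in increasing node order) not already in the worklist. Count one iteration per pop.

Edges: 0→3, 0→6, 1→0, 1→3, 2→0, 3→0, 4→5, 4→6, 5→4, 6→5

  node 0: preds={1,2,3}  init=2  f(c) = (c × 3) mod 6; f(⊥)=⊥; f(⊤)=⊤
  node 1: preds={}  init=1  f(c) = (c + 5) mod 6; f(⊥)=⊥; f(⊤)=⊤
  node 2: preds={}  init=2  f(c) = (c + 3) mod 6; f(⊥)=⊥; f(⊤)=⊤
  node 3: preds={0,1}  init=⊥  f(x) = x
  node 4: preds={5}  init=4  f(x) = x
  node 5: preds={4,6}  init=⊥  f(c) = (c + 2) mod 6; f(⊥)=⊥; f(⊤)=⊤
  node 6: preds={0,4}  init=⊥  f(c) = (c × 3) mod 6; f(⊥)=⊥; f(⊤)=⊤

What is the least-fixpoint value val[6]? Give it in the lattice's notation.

⊤

Trace (12 dequeues):
  [1] u=0 | in ⊤ | out ⊤ | prev 2 | push {}
  [2] u=1 | in ⊥ | out 1 | ==
  [3] u=2 | in ⊥ | out 2 | ==
  [4] u=3 | in ⊤ | out ⊤ | prev ⊥ | push {0}
  [5] u=4 | in ⊥ | out 4 | ==
  [6] u=5 | in 4 | out 0 | prev ⊥ | push {4}
  [7] u=6 | in ⊤ | out ⊤ | prev ⊥ | push {5}
  [8] u=0 | in ⊤ | out ⊤ | ==
  [9] u=4 | in 0 | out ⊤ | prev 4 | push {6}
  [10] u=5 | in ⊤ | out ⊤ | prev 0 | push {4}
  [11] u=6 | in ⊤ | out ⊤ | ==
  [12] u=4 | in ⊤ | out ⊤ | ==

Converged values:
  [0] ⊤
  [1] 1
  [2] 2
  [3] ⊤
  [4] ⊤
  [5] ⊤
  [6] ⊤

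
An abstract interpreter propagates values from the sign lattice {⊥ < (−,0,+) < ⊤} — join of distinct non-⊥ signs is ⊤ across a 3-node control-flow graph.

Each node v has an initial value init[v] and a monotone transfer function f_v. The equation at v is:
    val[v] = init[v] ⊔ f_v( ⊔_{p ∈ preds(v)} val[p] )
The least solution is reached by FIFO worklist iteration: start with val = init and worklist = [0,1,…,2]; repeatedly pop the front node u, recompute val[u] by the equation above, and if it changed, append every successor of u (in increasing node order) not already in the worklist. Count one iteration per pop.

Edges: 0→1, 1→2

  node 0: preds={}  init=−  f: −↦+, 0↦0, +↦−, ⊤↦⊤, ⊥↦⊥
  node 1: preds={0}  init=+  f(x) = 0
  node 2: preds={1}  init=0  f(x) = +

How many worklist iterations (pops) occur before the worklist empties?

Worklist (3 pops):
  #1 pop 0: in=⊥ → − (no change)
  #2 pop 1: in=− → ⊤ (was +); enqueue []
  #3 pop 2: in=⊤ → ⊤ (was 0); enqueue []

Fixpoint:
  val[0] = −
  val[1] = ⊤
  val[2] = ⊤

3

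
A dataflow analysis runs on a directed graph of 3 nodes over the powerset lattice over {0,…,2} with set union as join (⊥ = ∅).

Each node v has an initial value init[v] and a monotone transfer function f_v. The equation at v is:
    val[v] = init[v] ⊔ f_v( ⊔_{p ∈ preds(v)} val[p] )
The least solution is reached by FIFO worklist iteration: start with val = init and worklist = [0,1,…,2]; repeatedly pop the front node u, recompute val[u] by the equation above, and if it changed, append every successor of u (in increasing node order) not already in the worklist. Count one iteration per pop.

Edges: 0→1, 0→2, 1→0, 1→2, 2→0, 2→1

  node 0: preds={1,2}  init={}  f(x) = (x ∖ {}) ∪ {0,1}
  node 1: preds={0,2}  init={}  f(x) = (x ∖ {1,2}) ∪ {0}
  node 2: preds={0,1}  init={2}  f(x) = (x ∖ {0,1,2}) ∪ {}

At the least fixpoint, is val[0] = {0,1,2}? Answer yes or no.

Worklist (4 pops):
  #1 pop 0: in={2} → {0,1,2} (was {}); enqueue []
  #2 pop 1: in={0,1,2} → {0} (was {}); enqueue [0]
  #3 pop 2: in={0,1,2} → {2} (no change)
  #4 pop 0: in={0,2} → {0,1,2} (no change)

Fixpoint:
  val[0] = {0,1,2}
  val[1] = {0}
  val[2] = {2}

yes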